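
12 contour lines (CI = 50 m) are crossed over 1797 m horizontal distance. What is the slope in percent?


elevation change = 12 * 50 = 600 m
slope = 600 / 1797 * 100 = 33.4%

33.4%


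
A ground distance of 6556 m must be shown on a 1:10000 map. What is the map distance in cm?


map_cm = 6556 * 100 / 10000 = 65.56 cm

65.56 cm


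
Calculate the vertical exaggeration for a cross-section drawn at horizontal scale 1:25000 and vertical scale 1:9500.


VE = horizontal_scale / vertical_scale = 25000 / 9500 ≈ 2.6

2.6x


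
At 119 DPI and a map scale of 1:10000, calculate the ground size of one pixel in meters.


pixel_cm = 2.54 / 119 ≈ 0.021345 cm
ground = pixel_cm * 10000 / 100 = 2.54 * 10000 / (119 * 100) = 25400 / 11900 ≈ 2.13 m

2.13 m


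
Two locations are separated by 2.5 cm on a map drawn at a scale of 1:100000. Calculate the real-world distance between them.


ground = 2.5 cm * 100000 / 100 = 2500.0 m = 2.5 km

2.5 km


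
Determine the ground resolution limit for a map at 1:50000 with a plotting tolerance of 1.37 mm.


ground = 1.37 mm * 50000 / 1000 = 68.5 m

68.5 m


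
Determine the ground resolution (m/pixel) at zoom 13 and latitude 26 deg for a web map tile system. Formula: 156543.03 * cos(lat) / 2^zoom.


res = 156543.03 * cos(26) / 2^13 = 156543.03 * 0.89879405 / 8192 = 17.18 m/pixel

17.18 m/pixel


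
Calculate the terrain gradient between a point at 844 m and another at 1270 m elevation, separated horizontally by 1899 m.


gradient = (1270 - 844) / 1899 = 426 / 1899 = 0.2243

0.2243


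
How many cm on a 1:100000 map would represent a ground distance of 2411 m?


map_cm = 2411 * 100 / 100000 = 2.411 cm ≈ 2.41 cm

2.41 cm


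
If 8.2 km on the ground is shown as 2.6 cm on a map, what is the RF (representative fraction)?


ground = 8.2 km = 820000 cm; RF denominator = ground / map = 820000 / 2.6 ≈ 315385; RF = 1:315385

1:315385


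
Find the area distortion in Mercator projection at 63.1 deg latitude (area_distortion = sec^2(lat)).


area_distortion = 1/cos^2(63.1) = 4.885

4.885


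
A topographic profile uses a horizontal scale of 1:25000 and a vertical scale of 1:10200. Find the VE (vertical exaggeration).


VE = horizontal_scale / vertical_scale = 25000 / 10200 ≈ 2.5

2.5x


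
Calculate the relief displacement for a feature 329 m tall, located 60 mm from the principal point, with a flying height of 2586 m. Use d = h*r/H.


d = h * r / H = 329 * 60 / 2586 = 7.63 mm

7.63 mm


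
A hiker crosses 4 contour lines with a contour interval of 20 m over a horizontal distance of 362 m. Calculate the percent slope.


elevation change = 4 * 20 = 80 m
slope = 80 / 362 * 100 = 22.1%

22.1%


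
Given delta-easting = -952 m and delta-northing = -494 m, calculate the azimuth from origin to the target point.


az = atan2(-952, -494) = -117.4 deg
adjusted to 0-360: 242.6 degrees

242.6 degrees


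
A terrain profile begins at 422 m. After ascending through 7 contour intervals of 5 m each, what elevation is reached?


elevation = 422 + 7 * 5 = 457 m

457 m


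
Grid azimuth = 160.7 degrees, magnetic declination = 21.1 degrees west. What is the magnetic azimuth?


magnetic azimuth = grid azimuth - declination (east +ve)
mag_az = 160.7 - -21.1 = 181.8 degrees

181.8 degrees


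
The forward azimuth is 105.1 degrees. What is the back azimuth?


back azimuth = (105.1 + 180) mod 360 = 285.1 degrees

285.1 degrees


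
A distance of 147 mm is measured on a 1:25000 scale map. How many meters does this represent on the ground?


ground = 147 mm * 25000 / 1000 = 3675.0 m

3675.0 m


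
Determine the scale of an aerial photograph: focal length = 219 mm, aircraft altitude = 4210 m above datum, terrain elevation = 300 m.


scale = f / (H - h) = 219 mm / 3910 m = 219 / 3910000 = 1:17854

1:17854


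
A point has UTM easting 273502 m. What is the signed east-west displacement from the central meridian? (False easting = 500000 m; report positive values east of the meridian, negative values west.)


displacement = 273502 - 500000 = -226498 m

-226498 m


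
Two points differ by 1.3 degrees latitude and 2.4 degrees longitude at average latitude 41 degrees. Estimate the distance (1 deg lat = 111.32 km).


dlat_km = 1.3 * 111.32 = 144.716
dlon_km = 2.4 * 111.32 * cos(41) ≈ 201.634
dist = sqrt(144.716^2 + 201.634^2) ≈ 248.2 km

248.2 km


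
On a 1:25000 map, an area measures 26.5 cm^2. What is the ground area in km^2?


ground_area = 26.5 * (25000/100)^2 = 1656250.0 m^2 = 1.65625 km^2 ≈ 1.656 km^2

1.656 km^2


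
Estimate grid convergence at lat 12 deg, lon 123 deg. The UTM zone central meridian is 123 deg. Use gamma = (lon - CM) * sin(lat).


gamma = (123 - 123) * sin(12) = 0 * 0.207912 = 0.0 degrees

0.0 degrees


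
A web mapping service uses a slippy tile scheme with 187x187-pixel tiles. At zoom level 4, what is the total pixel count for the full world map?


tiles per axis = 2^4 = 16
total tiles = 16^2 = 256
pixels per axis = 16 * 187 = 2992
total pixels = 2992^2 = 8952064

8952064 pixels


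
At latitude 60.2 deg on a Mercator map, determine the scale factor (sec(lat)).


SF = 1 / cos(60.2) = 1 / 0.496974 = 2.012

2.012


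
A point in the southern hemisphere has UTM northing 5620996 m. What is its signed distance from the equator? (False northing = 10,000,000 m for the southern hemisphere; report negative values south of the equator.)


For southern: actual = 5620996 - 10000000 = -4379004 m

-4379004 m


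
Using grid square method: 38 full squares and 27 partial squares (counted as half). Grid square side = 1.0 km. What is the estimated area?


effective squares = 38 + 27 * 0.5 = 51.5
area = 51.5 * 1.0 = 51.5 km^2

51.5 km^2


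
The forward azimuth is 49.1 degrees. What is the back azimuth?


back azimuth = (49.1 + 180) mod 360 = 229.1 degrees

229.1 degrees


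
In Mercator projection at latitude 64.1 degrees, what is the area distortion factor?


area_distortion = 1/cos^2(64.1) = 5.241

5.241


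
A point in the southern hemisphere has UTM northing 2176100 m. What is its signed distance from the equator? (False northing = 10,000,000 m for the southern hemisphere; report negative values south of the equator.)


For southern: actual = 2176100 - 10000000 = -7823900 m

-7823900 m


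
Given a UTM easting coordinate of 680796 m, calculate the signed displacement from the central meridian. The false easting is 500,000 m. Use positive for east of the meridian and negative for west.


displacement = 680796 - 500000 = 180796 m

180796 m


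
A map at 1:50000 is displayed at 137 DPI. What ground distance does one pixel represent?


pixel_cm = 2.54 / 137 ≈ 0.01854 cm
ground = pixel_cm * 50000 / 100 = 2.54 * 50000 / (137 * 100) = 127000 / 13700 ≈ 9.27 m

9.27 m


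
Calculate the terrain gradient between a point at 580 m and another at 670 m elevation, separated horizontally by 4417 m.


gradient = (670 - 580) / 4417 = 90 / 4417 = 0.0204

0.0204


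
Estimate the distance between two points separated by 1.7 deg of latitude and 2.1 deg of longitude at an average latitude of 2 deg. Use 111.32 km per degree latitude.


dlat_km = 1.7 * 111.32 = 189.244
dlon_km = 2.1 * 111.32 * cos(2) ≈ 233.63
dist = sqrt(189.244^2 + 233.63^2) ≈ 300.7 km

300.7 km


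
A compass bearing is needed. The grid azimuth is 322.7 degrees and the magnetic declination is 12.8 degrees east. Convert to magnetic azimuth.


magnetic azimuth = grid azimuth - declination (east +ve)
mag_az = 322.7 - 12.8 = 309.9 degrees

309.9 degrees


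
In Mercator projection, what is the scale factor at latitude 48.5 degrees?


SF = 1 / cos(48.5) = 1 / 0.66262 = 1.509

1.509


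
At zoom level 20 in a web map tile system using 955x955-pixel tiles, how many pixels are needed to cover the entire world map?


tiles per axis = 2^20 = 1048576
total tiles = 1048576^2 = 1099511627776
pixels per axis = 1048576 * 955 = 1001390080
total pixels = 1001390080^2 = 1002782092322406400

1002782092322406400 pixels


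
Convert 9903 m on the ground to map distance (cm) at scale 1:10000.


map_cm = 9903 * 100 / 10000 = 99.03 cm

99.03 cm


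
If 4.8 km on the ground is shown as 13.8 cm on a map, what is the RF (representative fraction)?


ground = 4.8 km = 480000 cm; RF denominator = ground / map = 480000 / 13.8 ≈ 34783; RF = 1:34783

1:34783


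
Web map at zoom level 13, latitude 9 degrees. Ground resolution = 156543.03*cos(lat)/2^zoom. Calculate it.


res = 156543.03 * cos(9) / 2^13 = 156543.03 * 0.98768834 / 8192 = 18.87 m/pixel

18.87 m/pixel


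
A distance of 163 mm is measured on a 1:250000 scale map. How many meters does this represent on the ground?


ground = 163 mm * 250000 / 1000 = 40750.0 m

40750.0 m


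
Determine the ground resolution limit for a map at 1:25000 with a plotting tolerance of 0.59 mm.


ground = 0.59 mm * 25000 / 1000 = 14.75 m

14.75 m


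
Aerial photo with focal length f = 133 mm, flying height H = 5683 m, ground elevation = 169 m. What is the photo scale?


scale = f / (H - h) = 133 mm / 5514 m = 133 / 5514000 = 1:41459

1:41459


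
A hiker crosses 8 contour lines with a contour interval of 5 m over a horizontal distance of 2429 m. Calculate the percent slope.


elevation change = 8 * 5 = 40 m
slope = 40 / 2429 * 100 = 1.6%

1.6%


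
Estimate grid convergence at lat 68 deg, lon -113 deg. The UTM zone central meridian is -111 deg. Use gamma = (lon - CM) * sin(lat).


gamma = (-113 - -111) * sin(68) = -2 * 0.927184 = -1.854 degrees

-1.854 degrees


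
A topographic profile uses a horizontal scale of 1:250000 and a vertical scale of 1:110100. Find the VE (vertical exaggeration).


VE = horizontal_scale / vertical_scale = 250000 / 110100 ≈ 2.3

2.3x


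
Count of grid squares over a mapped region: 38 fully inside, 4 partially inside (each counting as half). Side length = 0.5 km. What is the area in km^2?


effective squares = 38 + 4 * 0.5 = 40.0
area = 40.0 * 0.25 = 10.0 km^2

10.0 km^2


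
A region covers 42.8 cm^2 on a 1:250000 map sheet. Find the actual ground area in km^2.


ground_area = 42.8 * (250000/100)^2 = 267500000.0 m^2 = 267.5 km^2

267.5 km^2


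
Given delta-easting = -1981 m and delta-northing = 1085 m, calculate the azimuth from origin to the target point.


az = atan2(-1981, 1085) = -61.3 deg
adjusted to 0-360: 298.7 degrees

298.7 degrees


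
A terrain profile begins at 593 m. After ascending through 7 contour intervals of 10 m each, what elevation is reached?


elevation = 593 + 7 * 10 = 663 m

663 m


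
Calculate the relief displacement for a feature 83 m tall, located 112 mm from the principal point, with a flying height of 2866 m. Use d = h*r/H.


d = h * r / H = 83 * 112 / 2866 = 3.24 mm

3.24 mm


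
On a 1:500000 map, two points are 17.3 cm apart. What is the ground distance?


ground = 17.3 cm * 500000 / 100 = 86500.0 m = 86.5 km

86.5 km


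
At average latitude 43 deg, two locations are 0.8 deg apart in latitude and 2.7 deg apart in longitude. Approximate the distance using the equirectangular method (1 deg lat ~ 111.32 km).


dlat_km = 0.8 * 111.32 = 89.056
dlon_km = 2.7 * 111.32 * cos(43) ≈ 219.819
dist = sqrt(89.056^2 + 219.819^2) ≈ 237.2 km

237.2 km


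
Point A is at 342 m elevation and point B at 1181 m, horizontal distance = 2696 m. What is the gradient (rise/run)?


gradient = (1181 - 342) / 2696 = 839 / 2696 = 0.3112

0.3112


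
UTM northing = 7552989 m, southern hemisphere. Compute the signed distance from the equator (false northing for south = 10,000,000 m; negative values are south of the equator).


For southern: actual = 7552989 - 10000000 = -2447011 m

-2447011 m


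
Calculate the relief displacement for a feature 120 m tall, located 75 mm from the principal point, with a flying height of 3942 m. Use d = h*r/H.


d = h * r / H = 120 * 75 / 3942 = 2.28 mm

2.28 mm


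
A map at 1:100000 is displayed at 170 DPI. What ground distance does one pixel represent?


pixel_cm = 2.54 / 170 ≈ 0.014941 cm
ground = pixel_cm * 100000 / 100 = 2.54 * 100000 / (170 * 100) = 254000 / 17000 ≈ 14.94 m

14.94 m


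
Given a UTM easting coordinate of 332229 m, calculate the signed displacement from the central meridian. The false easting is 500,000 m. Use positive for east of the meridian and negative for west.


displacement = 332229 - 500000 = -167771 m

-167771 m


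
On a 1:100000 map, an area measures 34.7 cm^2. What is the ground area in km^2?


ground_area = 34.7 * (100000/100)^2 = 34700000.0 m^2 = 34.7 km^2

34.7 km^2


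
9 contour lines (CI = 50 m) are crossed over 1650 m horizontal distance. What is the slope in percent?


elevation change = 9 * 50 = 450 m
slope = 450 / 1650 * 100 = 27.3%

27.3%


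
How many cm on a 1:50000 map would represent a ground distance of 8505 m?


map_cm = 8505 * 100 / 50000 = 17.01 cm

17.01 cm


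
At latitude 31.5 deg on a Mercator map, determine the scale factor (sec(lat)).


SF = 1 / cos(31.5) = 1 / 0.85264 = 1.173

1.173


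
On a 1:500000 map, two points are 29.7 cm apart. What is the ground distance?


ground = 29.7 cm * 500000 / 100 = 148500.0 m = 148.5 km

148.5 km


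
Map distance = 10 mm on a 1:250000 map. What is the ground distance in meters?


ground = 10 mm * 250000 / 1000 = 2500.0 m

2500.0 m


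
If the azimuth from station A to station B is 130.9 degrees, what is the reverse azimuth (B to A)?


back azimuth = (130.9 + 180) mod 360 = 310.9 degrees

310.9 degrees


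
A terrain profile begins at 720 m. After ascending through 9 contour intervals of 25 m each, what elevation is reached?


elevation = 720 + 9 * 25 = 945 m

945 m


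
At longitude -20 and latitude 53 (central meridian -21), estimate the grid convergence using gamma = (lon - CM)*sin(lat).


gamma = (-20 - -21) * sin(53) = 1 * 0.798636 = 0.799 degrees

0.799 degrees


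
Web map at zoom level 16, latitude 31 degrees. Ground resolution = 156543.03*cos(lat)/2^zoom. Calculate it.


res = 156543.03 * cos(31) / 2^16 = 156543.03 * 0.8571673 / 65536 = 2.05 m/pixel

2.05 m/pixel


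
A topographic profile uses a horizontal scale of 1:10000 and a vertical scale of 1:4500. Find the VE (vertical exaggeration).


VE = horizontal_scale / vertical_scale = 10000 / 4500 ≈ 2.2

2.2x


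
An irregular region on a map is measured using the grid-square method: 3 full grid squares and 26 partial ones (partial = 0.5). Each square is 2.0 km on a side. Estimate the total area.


effective squares = 3 + 26 * 0.5 = 16.0
area = 16.0 * 4.0 = 64.0 km^2

64.0 km^2


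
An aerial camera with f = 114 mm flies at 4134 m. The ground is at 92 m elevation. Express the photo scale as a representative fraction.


scale = f / (H - h) = 114 mm / 4042 m = 114 / 4042000 = 1:35456

1:35456


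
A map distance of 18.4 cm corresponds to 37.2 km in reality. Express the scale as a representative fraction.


ground = 37.2 km = 3720000 cm; RF denominator = ground / map = 3720000 / 18.4 ≈ 202174; RF = 1:202174

1:202174


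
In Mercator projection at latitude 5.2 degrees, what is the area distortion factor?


area_distortion = 1/cos^2(5.2) = 1.008

1.008


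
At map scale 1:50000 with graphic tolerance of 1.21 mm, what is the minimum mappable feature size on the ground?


ground = 1.21 mm * 50000 / 1000 = 60.5 m

60.5 m


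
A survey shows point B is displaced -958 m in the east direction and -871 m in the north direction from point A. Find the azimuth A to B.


az = atan2(-958, -871) = -132.3 deg
adjusted to 0-360: 227.7 degrees

227.7 degrees


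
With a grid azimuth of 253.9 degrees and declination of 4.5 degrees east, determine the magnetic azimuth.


magnetic azimuth = grid azimuth - declination (east +ve)
mag_az = 253.9 - 4.5 = 249.4 degrees

249.4 degrees


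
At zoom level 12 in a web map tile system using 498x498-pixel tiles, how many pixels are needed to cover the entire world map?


tiles per axis = 2^12 = 4096
total tiles = 4096^2 = 16777216
pixels per axis = 4096 * 498 = 2039808
total pixels = 2039808^2 = 4160816676864

4160816676864 pixels


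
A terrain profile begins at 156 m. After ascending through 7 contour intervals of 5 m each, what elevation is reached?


elevation = 156 + 7 * 5 = 191 m

191 m


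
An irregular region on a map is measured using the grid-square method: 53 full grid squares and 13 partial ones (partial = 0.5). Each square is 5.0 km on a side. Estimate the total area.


effective squares = 53 + 13 * 0.5 = 59.5
area = 59.5 * 25.0 = 1487.5 km^2

1487.5 km^2


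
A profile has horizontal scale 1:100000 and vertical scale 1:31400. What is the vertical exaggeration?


VE = horizontal_scale / vertical_scale = 100000 / 31400 ≈ 3.2

3.2x


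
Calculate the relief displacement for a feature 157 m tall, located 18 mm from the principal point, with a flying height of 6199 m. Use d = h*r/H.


d = h * r / H = 157 * 18 / 6199 = 0.46 mm

0.46 mm


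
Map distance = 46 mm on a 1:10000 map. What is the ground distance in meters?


ground = 46 mm * 10000 / 1000 = 460.0 m

460.0 m


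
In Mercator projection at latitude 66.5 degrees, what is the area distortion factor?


area_distortion = 1/cos^2(66.5) = 6.289

6.289


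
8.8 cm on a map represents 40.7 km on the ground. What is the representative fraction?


ground = 40.7 km = 4070000 cm; RF denominator = ground / map = 4070000 / 8.8 = 462500; RF = 1:462500

1:462500


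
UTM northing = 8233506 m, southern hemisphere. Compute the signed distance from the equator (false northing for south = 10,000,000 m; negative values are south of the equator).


For southern: actual = 8233506 - 10000000 = -1766494 m

-1766494 m


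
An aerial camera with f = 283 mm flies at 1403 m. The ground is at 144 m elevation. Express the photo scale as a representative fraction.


scale = f / (H - h) = 283 mm / 1259 m = 283 / 1259000 = 1:4449

1:4449


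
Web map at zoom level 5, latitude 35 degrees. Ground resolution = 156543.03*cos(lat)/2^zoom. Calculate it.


res = 156543.03 * cos(35) / 2^5 = 156543.03 * 0.81915204 / 32 = 4007.27 m/pixel

4007.27 m/pixel


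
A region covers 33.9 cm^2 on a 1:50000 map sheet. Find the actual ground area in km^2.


ground_area = 33.9 * (50000/100)^2 = 8475000.0 m^2 = 8.475 km^2

8.475 km^2


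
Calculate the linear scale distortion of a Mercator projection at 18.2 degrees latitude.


SF = 1 / cos(18.2) = 1 / 0.949972 = 1.053

1.053


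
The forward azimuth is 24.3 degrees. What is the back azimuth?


back azimuth = (24.3 + 180) mod 360 = 204.3 degrees

204.3 degrees


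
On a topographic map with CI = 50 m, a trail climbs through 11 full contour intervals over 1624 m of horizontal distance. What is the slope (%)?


elevation change = 11 * 50 = 550 m
slope = 550 / 1624 * 100 = 33.9%

33.9%


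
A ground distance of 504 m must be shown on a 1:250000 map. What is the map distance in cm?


map_cm = 504 * 100 / 250000 = 0.2016 cm ≈ 0.2 cm

0.2 cm


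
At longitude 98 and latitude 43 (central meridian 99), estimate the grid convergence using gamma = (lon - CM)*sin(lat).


gamma = (98 - 99) * sin(43) = -1 * 0.681998 = -0.682 degrees

-0.682 degrees


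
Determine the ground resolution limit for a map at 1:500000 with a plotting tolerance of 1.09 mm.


ground = 1.09 mm * 500000 / 1000 = 545.0 m

545.0 m


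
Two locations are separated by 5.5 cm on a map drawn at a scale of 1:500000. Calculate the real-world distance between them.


ground = 5.5 cm * 500000 / 100 = 27500.0 m = 27.5 km

27.5 km


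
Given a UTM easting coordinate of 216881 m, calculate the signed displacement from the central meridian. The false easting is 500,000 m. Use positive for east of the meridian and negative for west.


displacement = 216881 - 500000 = -283119 m

-283119 m


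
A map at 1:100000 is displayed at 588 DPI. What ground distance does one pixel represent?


pixel_cm = 2.54 / 588 ≈ 0.00432 cm
ground = pixel_cm * 100000 / 100 = 2.54 * 100000 / (588 * 100) = 254000 / 58800 ≈ 4.32 m

4.32 m


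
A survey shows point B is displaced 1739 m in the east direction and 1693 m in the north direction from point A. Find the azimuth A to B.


az = atan2(1739, 1693) = 45.8 deg
adjusted to 0-360: 45.8 degrees

45.8 degrees


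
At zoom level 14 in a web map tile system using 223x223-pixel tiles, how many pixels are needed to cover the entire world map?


tiles per axis = 2^14 = 16384
total tiles = 16384^2 = 268435456
pixels per axis = 16384 * 223 = 3653632
total pixels = 3653632^2 = 13349026791424

13349026791424 pixels


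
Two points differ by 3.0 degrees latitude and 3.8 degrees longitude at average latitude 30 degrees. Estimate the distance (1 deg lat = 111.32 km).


dlat_km = 3.0 * 111.32 = 333.96
dlon_km = 3.8 * 111.32 * cos(30) ≈ 366.343
dist = sqrt(333.96^2 + 366.343^2) ≈ 495.7 km

495.7 km


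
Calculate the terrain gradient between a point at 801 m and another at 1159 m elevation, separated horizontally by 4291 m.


gradient = (1159 - 801) / 4291 = 358 / 4291 = 0.0834

0.0834


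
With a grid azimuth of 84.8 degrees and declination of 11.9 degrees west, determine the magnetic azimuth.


magnetic azimuth = grid azimuth - declination (east +ve)
mag_az = 84.8 - -11.9 = 96.7 degrees

96.7 degrees


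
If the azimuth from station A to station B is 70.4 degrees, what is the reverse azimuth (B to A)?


back azimuth = (70.4 + 180) mod 360 = 250.4 degrees

250.4 degrees


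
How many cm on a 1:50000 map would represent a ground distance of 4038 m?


map_cm = 4038 * 100 / 50000 = 8.076 cm ≈ 8.08 cm

8.08 cm


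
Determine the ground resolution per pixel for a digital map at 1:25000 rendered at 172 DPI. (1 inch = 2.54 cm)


pixel_cm = 2.54 / 172 ≈ 0.014767 cm
ground = pixel_cm * 25000 / 100 = 2.54 * 25000 / (172 * 100) = 63500 / 17200 ≈ 3.69 m

3.69 m


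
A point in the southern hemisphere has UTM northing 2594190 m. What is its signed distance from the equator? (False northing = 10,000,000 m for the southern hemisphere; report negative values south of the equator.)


For southern: actual = 2594190 - 10000000 = -7405810 m

-7405810 m


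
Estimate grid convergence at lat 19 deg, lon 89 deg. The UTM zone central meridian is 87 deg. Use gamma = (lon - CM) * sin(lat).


gamma = (89 - 87) * sin(19) = 2 * 0.325568 = 0.651 degrees

0.651 degrees


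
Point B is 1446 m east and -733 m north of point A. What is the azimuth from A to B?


az = atan2(1446, -733) = 116.9 deg
adjusted to 0-360: 116.9 degrees

116.9 degrees


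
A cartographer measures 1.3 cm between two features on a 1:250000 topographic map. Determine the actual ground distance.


ground = 1.3 cm * 250000 / 100 = 3250.0 m = 3.25 km

3.25 km


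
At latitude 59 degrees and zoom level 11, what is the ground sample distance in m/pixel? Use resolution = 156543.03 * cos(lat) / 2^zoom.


res = 156543.03 * cos(59) / 2^11 = 156543.03 * 0.51503807 / 2048 = 39.37 m/pixel

39.37 m/pixel


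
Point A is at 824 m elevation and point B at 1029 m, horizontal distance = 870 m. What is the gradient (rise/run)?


gradient = (1029 - 824) / 870 = 205 / 870 = 0.2356

0.2356


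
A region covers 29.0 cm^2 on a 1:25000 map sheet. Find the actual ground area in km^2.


ground_area = 29.0 * (25000/100)^2 = 1812500.0 m^2 = 1.8125 km^2 ≈ 1.813 km^2

1.813 km^2


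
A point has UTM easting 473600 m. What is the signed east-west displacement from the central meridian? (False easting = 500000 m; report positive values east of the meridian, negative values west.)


displacement = 473600 - 500000 = -26400 m

-26400 m


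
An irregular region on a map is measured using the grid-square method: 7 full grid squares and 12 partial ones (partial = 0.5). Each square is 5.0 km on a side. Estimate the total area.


effective squares = 7 + 12 * 0.5 = 13.0
area = 13.0 * 25.0 = 325.0 km^2

325.0 km^2


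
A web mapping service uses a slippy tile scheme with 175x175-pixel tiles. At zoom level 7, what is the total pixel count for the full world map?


tiles per axis = 2^7 = 128
total tiles = 128^2 = 16384
pixels per axis = 128 * 175 = 22400
total pixels = 22400^2 = 501760000

501760000 pixels


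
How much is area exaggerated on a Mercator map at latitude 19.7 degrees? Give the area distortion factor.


area_distortion = 1/cos^2(19.7) = 1.128

1.128


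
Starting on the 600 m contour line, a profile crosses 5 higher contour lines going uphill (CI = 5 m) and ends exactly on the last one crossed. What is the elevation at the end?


elevation = 600 + 5 * 5 = 625 m

625 m


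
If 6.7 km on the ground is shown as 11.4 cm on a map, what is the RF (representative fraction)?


ground = 6.7 km = 670000 cm; RF denominator = ground / map = 670000 / 11.4 ≈ 58772; RF = 1:58772

1:58772


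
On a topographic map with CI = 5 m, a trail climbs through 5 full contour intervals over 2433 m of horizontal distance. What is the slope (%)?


elevation change = 5 * 5 = 25 m
slope = 25 / 2433 * 100 = 1.0%

1.0%


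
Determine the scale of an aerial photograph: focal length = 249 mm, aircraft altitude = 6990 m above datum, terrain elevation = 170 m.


scale = f / (H - h) = 249 mm / 6820 m = 249 / 6820000 = 1:27390

1:27390


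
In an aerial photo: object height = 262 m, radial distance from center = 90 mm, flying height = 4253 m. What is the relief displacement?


d = h * r / H = 262 * 90 / 4253 = 5.54 mm

5.54 mm


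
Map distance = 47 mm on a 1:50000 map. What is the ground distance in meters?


ground = 47 mm * 50000 / 1000 = 2350.0 m

2350.0 m


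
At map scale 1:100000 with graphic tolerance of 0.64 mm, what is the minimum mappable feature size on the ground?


ground = 0.64 mm * 100000 / 1000 = 64.0 m

64.0 m


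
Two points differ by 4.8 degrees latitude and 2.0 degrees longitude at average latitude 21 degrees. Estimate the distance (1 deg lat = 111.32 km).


dlat_km = 4.8 * 111.32 = 534.336
dlon_km = 2.0 * 111.32 * cos(21) ≈ 207.852
dist = sqrt(534.336^2 + 207.852^2) ≈ 573.3 km

573.3 km


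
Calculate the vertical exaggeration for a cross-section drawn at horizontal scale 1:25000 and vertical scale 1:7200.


VE = horizontal_scale / vertical_scale = 25000 / 7200 ≈ 3.5

3.5x


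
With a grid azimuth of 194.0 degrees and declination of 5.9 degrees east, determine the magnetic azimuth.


magnetic azimuth = grid azimuth - declination (east +ve)
mag_az = 194.0 - 5.9 = 188.1 degrees

188.1 degrees


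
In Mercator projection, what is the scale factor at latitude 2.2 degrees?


SF = 1 / cos(2.2) = 1 / 0.999263 = 1.001

1.001


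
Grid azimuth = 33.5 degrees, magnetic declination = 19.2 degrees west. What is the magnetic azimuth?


magnetic azimuth = grid azimuth - declination (east +ve)
mag_az = 33.5 - -19.2 = 52.7 degrees

52.7 degrees


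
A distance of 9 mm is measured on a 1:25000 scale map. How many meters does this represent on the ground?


ground = 9 mm * 25000 / 1000 = 225.0 m

225.0 m


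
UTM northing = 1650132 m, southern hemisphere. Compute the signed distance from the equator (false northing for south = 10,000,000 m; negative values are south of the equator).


For southern: actual = 1650132 - 10000000 = -8349868 m

-8349868 m


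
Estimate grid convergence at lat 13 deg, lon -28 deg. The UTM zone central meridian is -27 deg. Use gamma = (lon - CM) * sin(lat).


gamma = (-28 - -27) * sin(13) = -1 * 0.224951 = -0.225 degrees

-0.225 degrees


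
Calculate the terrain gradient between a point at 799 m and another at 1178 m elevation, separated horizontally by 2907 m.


gradient = (1178 - 799) / 2907 = 379 / 2907 = 0.1304

0.1304


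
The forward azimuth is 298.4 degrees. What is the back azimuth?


back azimuth = (298.4 + 180) mod 360 = 118.4 degrees

118.4 degrees


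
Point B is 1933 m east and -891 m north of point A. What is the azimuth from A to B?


az = atan2(1933, -891) = 114.7 deg
adjusted to 0-360: 114.7 degrees

114.7 degrees


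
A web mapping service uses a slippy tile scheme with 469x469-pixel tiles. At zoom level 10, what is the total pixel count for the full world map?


tiles per axis = 2^10 = 1024
total tiles = 1024^2 = 1048576
pixels per axis = 1024 * 469 = 480256
total pixels = 480256^2 = 230645825536

230645825536 pixels


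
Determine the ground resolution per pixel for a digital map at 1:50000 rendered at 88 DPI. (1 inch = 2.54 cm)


pixel_cm = 2.54 / 88 ≈ 0.028864 cm
ground = pixel_cm * 50000 / 100 = 2.54 * 50000 / (88 * 100) = 127000 / 8800 ≈ 14.43 m

14.43 m


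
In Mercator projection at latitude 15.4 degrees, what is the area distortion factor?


area_distortion = 1/cos^2(15.4) = 1.076

1.076


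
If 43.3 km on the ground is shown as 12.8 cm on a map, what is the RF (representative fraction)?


ground = 43.3 km = 4330000 cm; RF denominator = ground / map = 4330000 / 12.8 ≈ 338281; RF = 1:338281

1:338281


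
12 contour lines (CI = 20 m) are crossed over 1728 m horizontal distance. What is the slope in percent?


elevation change = 12 * 20 = 240 m
slope = 240 / 1728 * 100 = 13.9%

13.9%


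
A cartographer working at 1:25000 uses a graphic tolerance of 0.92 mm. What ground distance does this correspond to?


ground = 0.92 mm * 25000 / 1000 = 23.0 m

23.0 m


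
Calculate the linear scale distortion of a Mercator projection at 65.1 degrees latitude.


SF = 1 / cos(65.1) = 1 / 0.421036 = 2.375

2.375


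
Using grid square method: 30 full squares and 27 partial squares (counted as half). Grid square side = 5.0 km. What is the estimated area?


effective squares = 30 + 27 * 0.5 = 43.5
area = 43.5 * 25.0 = 1087.5 km^2

1087.5 km^2


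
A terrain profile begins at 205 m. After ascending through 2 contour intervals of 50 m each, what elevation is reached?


elevation = 205 + 2 * 50 = 305 m

305 m


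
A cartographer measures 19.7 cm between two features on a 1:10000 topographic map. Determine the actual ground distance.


ground = 19.7 cm * 10000 / 100 = 1970.0 m = 1.97 km

1.97 km


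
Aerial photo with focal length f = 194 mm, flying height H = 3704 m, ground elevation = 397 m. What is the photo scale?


scale = f / (H - h) = 194 mm / 3307 m = 194 / 3307000 = 1:17046

1:17046


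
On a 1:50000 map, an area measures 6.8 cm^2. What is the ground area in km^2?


ground_area = 6.8 * (50000/100)^2 = 1700000.0 m^2 = 1.7 km^2

1.7 km^2


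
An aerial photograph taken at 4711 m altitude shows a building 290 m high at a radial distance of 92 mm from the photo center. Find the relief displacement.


d = h * r / H = 290 * 92 / 4711 = 5.66 mm

5.66 mm


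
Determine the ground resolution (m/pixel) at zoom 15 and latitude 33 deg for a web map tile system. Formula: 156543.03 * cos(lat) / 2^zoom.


res = 156543.03 * cos(33) / 2^15 = 156543.03 * 0.83867057 / 32768 = 4.01 m/pixel

4.01 m/pixel


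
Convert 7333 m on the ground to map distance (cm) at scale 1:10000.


map_cm = 7333 * 100 / 10000 = 73.33 cm

73.33 cm


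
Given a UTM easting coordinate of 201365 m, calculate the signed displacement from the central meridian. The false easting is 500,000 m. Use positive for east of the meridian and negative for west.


displacement = 201365 - 500000 = -298635 m

-298635 m


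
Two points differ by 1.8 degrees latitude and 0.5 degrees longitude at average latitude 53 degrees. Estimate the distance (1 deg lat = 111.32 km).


dlat_km = 1.8 * 111.32 = 200.376
dlon_km = 0.5 * 111.32 * cos(53) ≈ 33.497
dist = sqrt(200.376^2 + 33.497^2) ≈ 203.2 km

203.2 km


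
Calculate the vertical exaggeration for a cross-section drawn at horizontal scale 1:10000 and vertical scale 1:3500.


VE = horizontal_scale / vertical_scale = 10000 / 3500 ≈ 2.9

2.9x


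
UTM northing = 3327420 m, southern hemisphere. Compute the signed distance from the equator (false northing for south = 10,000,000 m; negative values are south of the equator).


For southern: actual = 3327420 - 10000000 = -6672580 m

-6672580 m


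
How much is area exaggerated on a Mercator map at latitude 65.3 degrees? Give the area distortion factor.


area_distortion = 1/cos^2(65.3) = 5.727

5.727


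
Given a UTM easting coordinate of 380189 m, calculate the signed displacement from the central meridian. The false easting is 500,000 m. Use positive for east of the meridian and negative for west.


displacement = 380189 - 500000 = -119811 m

-119811 m


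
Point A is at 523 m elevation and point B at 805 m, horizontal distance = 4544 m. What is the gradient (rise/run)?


gradient = (805 - 523) / 4544 = 282 / 4544 = 0.0621

0.0621


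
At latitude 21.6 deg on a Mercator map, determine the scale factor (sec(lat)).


SF = 1 / cos(21.6) = 1 / 0.929776 = 1.076

1.076


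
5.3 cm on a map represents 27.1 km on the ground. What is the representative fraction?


ground = 27.1 km = 2710000 cm; RF denominator = ground / map = 2710000 / 5.3 ≈ 511321; RF = 1:511321

1:511321


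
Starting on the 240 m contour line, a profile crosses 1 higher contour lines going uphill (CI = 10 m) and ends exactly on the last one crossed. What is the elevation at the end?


elevation = 240 + 1 * 10 = 250 m

250 m


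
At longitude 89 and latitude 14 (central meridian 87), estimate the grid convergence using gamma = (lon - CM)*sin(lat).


gamma = (89 - 87) * sin(14) = 2 * 0.241922 = 0.484 degrees

0.484 degrees


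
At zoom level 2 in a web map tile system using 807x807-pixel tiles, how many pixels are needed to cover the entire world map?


tiles per axis = 2^2 = 4
total tiles = 4^2 = 16
pixels per axis = 4 * 807 = 3228
total pixels = 3228^2 = 10419984

10419984 pixels


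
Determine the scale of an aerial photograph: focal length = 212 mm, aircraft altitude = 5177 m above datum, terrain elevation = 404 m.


scale = f / (H - h) = 212 mm / 4773 m = 212 / 4773000 = 1:22514

1:22514


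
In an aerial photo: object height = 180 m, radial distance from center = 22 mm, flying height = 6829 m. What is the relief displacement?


d = h * r / H = 180 * 22 / 6829 = 0.58 mm

0.58 mm


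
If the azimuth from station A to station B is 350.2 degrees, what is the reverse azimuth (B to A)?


back azimuth = (350.2 + 180) mod 360 = 170.2 degrees

170.2 degrees


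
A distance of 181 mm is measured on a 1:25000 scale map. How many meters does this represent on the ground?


ground = 181 mm * 25000 / 1000 = 4525.0 m

4525.0 m


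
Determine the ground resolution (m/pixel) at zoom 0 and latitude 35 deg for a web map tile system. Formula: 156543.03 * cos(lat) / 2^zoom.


res = 156543.03 * cos(35) / 2^0 = 156543.03 * 0.81915204 / 1 = 128232.54 m/pixel

128232.54 m/pixel


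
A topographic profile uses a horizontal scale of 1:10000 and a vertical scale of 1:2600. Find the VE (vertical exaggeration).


VE = horizontal_scale / vertical_scale = 10000 / 2600 ≈ 3.8

3.8x


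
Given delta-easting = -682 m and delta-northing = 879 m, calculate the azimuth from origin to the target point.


az = atan2(-682, 879) = -37.8 deg
adjusted to 0-360: 322.2 degrees

322.2 degrees


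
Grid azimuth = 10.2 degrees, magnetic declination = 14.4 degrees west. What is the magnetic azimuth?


magnetic azimuth = grid azimuth - declination (east +ve)
mag_az = 10.2 - -14.4 = 24.6 degrees

24.6 degrees


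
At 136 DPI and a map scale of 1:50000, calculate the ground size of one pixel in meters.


pixel_cm = 2.54 / 136 ≈ 0.018676 cm
ground = pixel_cm * 50000 / 100 = 2.54 * 50000 / (136 * 100) = 127000 / 13600 ≈ 9.34 m

9.34 m


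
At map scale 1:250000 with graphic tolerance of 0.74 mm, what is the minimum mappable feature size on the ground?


ground = 0.74 mm * 250000 / 1000 = 185.0 m

185.0 m


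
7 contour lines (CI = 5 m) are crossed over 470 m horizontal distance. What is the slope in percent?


elevation change = 7 * 5 = 35 m
slope = 35 / 470 * 100 = 7.4%

7.4%


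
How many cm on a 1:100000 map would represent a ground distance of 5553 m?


map_cm = 5553 * 100 / 100000 = 5.553 cm ≈ 5.55 cm

5.55 cm


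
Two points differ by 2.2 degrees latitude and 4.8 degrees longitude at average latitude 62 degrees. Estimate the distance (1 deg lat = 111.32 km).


dlat_km = 2.2 * 111.32 = 244.904
dlon_km = 4.8 * 111.32 * cos(62) ≈ 250.856
dist = sqrt(244.904^2 + 250.856^2) ≈ 350.6 km

350.6 km


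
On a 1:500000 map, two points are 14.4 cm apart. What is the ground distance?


ground = 14.4 cm * 500000 / 100 = 72000.0 m = 72.0 km

72.0 km


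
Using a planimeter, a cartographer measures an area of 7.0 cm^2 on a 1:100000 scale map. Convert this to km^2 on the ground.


ground_area = 7.0 * (100000/100)^2 = 7000000.0 m^2 = 7.0 km^2

7.0 km^2


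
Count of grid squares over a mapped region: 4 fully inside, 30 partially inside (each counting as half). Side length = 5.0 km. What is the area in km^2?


effective squares = 4 + 30 * 0.5 = 19.0
area = 19.0 * 25.0 = 475.0 km^2

475.0 km^2


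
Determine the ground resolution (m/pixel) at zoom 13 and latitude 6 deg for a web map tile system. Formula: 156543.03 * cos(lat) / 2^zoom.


res = 156543.03 * cos(6) / 2^13 = 156543.03 * 0.9945219 / 8192 = 19.0 m/pixel

19.0 m/pixel


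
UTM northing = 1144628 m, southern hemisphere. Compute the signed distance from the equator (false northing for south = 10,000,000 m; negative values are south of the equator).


For southern: actual = 1144628 - 10000000 = -8855372 m

-8855372 m


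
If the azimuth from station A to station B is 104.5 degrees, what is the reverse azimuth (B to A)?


back azimuth = (104.5 + 180) mod 360 = 284.5 degrees

284.5 degrees


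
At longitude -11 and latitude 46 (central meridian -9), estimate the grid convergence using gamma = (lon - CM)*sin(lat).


gamma = (-11 - -9) * sin(46) = -2 * 0.71934 = -1.439 degrees

-1.439 degrees


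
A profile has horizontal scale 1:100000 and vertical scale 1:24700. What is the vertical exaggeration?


VE = horizontal_scale / vertical_scale = 100000 / 24700 ≈ 4.0

4.0x


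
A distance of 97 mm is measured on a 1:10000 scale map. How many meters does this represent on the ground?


ground = 97 mm * 10000 / 1000 = 970.0 m

970.0 m


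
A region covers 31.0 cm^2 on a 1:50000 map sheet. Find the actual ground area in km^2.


ground_area = 31.0 * (50000/100)^2 = 7750000.0 m^2 = 7.75 km^2

7.75 km^2


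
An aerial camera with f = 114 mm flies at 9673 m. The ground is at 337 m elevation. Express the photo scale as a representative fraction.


scale = f / (H - h) = 114 mm / 9336 m = 114 / 9336000 = 1:81895

1:81895


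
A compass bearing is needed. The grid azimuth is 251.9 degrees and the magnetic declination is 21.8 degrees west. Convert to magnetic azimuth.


magnetic azimuth = grid azimuth - declination (east +ve)
mag_az = 251.9 - -21.8 = 273.7 degrees

273.7 degrees


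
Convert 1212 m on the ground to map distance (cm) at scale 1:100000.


map_cm = 1212 * 100 / 100000 = 1.212 cm ≈ 1.21 cm

1.21 cm


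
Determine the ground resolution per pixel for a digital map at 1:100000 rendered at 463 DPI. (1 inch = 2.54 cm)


pixel_cm = 2.54 / 463 ≈ 0.005486 cm
ground = pixel_cm * 100000 / 100 = 2.54 * 100000 / (463 * 100) = 254000 / 46300 ≈ 5.49 m

5.49 m
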